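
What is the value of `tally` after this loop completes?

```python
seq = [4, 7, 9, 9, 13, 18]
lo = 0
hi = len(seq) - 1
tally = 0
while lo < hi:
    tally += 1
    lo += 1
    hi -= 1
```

Iterations until pointers meet (list length 6)
`tally` takes the values: 0 → 1 → 2 → 3

Answer: 3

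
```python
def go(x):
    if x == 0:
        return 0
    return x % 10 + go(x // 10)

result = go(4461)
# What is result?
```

Sum of digits of 4461: 1 + 6 + 4 + 4 = 15

Answer: 15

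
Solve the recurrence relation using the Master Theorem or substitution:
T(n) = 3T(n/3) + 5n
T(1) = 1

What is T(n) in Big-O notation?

By Master Theorem: a=3, b=3, f(n)=5n. Since log_3(3) = 1 and f(n) = Θ(n^1), Case 2 applies. T(n) = O(n log n).

Answer: O(n log n)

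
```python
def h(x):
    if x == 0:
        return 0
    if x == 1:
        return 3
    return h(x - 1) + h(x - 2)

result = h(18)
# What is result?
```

Build up from base cases: h(0)=0, h(1)=3, h(2)=3, h(3)=6, h(4)=9, h(5)=15, h(6)=24, ..., h(18)=7752

Answer: 7752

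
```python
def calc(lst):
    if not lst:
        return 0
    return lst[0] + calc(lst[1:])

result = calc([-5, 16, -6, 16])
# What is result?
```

(-5) + 16 + (-6) + 16 + 0 = 21

Answer: 21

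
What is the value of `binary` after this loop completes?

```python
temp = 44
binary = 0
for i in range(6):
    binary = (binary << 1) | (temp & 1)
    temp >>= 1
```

Reverse lowest 6 bits of 44
`binary` takes the values: 0 → 1 → 3 → 6 → 13

Answer: 13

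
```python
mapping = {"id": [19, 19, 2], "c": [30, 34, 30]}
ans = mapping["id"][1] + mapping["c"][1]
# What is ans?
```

Trace:
`mapping = {"id": [19, 19, 2], "c": [30, 34, 30]}` → mapping = {'id': [19, 19, 2], 'c': [30, 34, 30]}
`ans = mapping["id"][1] + mapping["c"][1]` → ans = 53
So ans = 53

Answer: 53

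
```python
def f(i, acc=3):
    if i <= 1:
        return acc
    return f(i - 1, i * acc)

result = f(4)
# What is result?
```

Accumulator trace (n, acc): (4, 3) -> (3, 12) -> (2, 36) -> (1, 72) -> return 72

Answer: 72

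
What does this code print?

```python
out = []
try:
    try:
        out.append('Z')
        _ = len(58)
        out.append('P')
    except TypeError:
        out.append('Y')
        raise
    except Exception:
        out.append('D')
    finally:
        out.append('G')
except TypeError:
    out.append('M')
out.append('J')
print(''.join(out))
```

Execution trace: 'Z' (inner try body) → 'Y' (inner except TypeError) → 'G' (inner finally) → 'M' (outer except TypeError) → 'J' (after the try/except). Output: ZYGMJ

Answer: ZYGMJ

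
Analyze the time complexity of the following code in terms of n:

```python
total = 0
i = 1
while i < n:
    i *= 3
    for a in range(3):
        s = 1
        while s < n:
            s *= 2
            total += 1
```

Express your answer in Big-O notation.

Each loop level contributes: log n × 1 × log n. Multiplying the contributions gives O(log² n).

Answer: O(log² n)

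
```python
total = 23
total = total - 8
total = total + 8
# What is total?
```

Trace:
`total = 23` → total = 23
`total = total - 8` → total = 15
`total = total + 8` → total = 23
So total = 23

Answer: 23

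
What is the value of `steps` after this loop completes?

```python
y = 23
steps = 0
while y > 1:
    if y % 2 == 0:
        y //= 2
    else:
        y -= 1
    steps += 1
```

Steps to reduce 23 to 1
`steps` takes the values: 0 → 1 → 2 → 3 → 4 → 5 → 6 → 7

Answer: 7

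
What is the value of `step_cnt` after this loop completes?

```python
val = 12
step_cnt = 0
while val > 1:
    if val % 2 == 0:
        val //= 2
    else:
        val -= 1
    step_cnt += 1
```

Steps to reduce 12 to 1
`step_cnt` takes the values: 0 → 1 → 2 → 3 → 4

Answer: 4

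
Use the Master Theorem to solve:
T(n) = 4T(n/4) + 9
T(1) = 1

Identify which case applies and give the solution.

a=4, b=4, f(n)=9. log_4(4) = 1. Since c=0 < 1, Case 1 applies: T(n) = Θ(n^log_b(a)) = O(n).

Answer: O(n) - Case 1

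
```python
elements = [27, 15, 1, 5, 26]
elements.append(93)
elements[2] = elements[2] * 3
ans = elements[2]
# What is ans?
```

Trace:
`elements = [27, 15, 1, 5, 26]` → elements = [27, 15, 1, 5, 26]
`elements.append(93)` → elements = [27, 15, 1, 5, 26, 93]
`elements[2] = elements[2] * 3` → elements = [27, 15, 3, 5, 26, 93]
`ans = elements[2]` → ans = 3
So ans = 3

Answer: 3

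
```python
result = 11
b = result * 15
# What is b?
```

Trace:
`result = 11` → result = 11
`b = result * 15` → b = 165
So b = 165

Answer: 165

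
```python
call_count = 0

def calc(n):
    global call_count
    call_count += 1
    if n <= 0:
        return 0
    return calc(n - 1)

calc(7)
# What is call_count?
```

Linear recursion stepping by 1: 8 calls from n=7 down to ≤0.

Answer: 8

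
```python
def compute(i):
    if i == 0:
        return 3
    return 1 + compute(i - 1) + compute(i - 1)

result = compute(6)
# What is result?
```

compute(i) = 1 + 2·compute(i-1), compute(0)=3. Closed form: (3+1)·2^6 - 1 = 255.

Answer: 255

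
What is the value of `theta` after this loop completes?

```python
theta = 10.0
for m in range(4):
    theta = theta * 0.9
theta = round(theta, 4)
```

Exponential decay: 10.0 * 0.9^4
`theta` takes the values: 10.0 → 9.0 → 8.1 → 7.29 → 6.561

Answer: 6.561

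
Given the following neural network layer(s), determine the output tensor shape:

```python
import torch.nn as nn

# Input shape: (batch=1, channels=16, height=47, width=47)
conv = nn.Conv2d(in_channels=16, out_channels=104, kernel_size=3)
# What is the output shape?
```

Input: (1, 16, 47, 47) -> Output: (1, 104, 45, 45)

Answer: (1, 104, 45, 45)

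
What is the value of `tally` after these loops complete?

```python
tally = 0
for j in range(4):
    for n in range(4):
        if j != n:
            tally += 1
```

4² - 4 (exclude diagonal)
`tally` takes the values: 0 → 1 → 2 → 3 → 4 → 5 → 6 → 7 → 8 → 9 → 10 → 11 → 12

Answer: 12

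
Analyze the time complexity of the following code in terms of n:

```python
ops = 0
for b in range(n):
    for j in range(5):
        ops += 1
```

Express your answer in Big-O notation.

Each loop level contributes: n × 1. Multiplying the contributions gives O(n).

Answer: O(n)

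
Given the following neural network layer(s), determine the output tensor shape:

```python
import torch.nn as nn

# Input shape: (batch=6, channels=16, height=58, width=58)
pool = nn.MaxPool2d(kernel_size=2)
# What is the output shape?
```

Input: (6, 16, 58, 58) -> Output: (6, 16, 29, 29)

Answer: (6, 16, 29, 29)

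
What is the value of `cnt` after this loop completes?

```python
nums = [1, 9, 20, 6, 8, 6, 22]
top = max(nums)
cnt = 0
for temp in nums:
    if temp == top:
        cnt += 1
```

Count of max value 22 in [1, 9, 20, 6, 8, 6, 22]
`cnt` takes the values: 0 → 1

Answer: 1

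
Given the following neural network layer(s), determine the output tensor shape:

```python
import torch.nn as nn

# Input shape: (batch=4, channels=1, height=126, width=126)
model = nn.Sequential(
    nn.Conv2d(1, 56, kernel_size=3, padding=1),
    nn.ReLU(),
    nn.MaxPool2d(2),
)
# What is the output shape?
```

Input: (4, 1, 126, 126) -> after Conv2d: (4, 56, 126, 126) -> after ReLU: (4, 56, 126, 126) -> Output: (4, 56, 63, 63)

Answer: (4, 56, 63, 63)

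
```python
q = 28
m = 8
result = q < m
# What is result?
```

Trace:
`q = 28` → q = 28
`m = 8` → m = 8
`result = q < m` → result = False
So result = False

Answer: False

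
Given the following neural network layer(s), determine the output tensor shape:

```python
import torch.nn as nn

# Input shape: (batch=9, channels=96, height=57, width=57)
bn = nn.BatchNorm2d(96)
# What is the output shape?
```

Input: (9, 96, 57, 57) -> Output: (9, 96, 57, 57)

Answer: (9, 96, 57, 57)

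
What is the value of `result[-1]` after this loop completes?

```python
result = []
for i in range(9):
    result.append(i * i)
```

Last element of squares 0 to 8
`result` takes the values: [] → [0] → [0, 1] → [0, 1, 4] → [0, 1, 4, 9] → [0, 1, 4, 9, 16] → [0, 1, 4, 9, 16, 25] → [0, 1, 4, 9, 16, 25, 36] → [0, 1, 4, 9, 16, 25, 36, 49] → [0, 1, 4, 9, 16, 25, 36, 49, 64]
So `result[-1]` = 64

Answer: 64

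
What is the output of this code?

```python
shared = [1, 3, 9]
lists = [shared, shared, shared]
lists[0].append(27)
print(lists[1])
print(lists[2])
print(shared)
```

Key concept: list of same reference.
Step by step:
`shared = [1, 3, 9]` → shared = [1, 3, 9]
`lists = [shared, shared, shared]` → lists = [[1, 3, 9], [1, 3, 9], [1, 3, 9]]
`lists[0].append(27)` → shared = [1, 3, 9, 27]; lists = [[1, 3, 9, 27], [1, 3, 9, 27], [1, 3, 9, 27]]
`print(lists[1])` → prints [1, 3, 9, 27]
`print(lists[2])` → prints [1, 3, 9, 27]
`print(shared)` → prints [1, 3, 9, 27]

Answer:
[1, 3, 9, 27]
[1, 3, 9, 27]
[1, 3, 9, 27]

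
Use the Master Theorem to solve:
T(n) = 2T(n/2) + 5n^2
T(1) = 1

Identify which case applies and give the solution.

a=2, b=2, f(n)=5n^2. log_2(2) = 1. Since c=2 > 1 and the regularity condition holds (2(n/2)^2 = (2/2^2)n^2 with 2/2^2 < 1), Case 3 applies: T(n) = Θ(f(n)) = O(n^2).

Answer: O(n^2) - Case 3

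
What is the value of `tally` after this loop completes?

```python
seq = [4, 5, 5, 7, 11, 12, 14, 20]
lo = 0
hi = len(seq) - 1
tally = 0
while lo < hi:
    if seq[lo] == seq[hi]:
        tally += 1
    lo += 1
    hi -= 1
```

Count matching pairs from ends
`tally` takes the values: 0

Answer: 0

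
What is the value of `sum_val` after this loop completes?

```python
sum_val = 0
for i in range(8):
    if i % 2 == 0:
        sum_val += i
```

Sum of even numbers 0 to 7
`sum_val` takes the values: 0 → 2 → 6 → 12

Answer: 12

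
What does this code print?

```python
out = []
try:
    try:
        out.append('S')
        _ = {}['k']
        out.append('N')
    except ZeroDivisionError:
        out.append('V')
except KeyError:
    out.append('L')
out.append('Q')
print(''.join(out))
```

Execution trace: 'S' (inner try body) → 'L' (outer except KeyError) → 'Q' (after the try/except). Output: SLQ

Answer: SLQ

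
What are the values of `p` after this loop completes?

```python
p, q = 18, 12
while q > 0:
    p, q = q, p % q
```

GCD of 18 and 12
`p` takes the values: 18 → 12 → 6

Answer: 6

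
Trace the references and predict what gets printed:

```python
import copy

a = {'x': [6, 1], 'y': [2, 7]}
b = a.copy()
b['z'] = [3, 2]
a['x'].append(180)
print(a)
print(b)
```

Key concept: shallow copy of dict with mutable values.
Step by step:
`a = {'x': [6, 1], 'y': [2, 7]}` → a = {'x': [6, 1], 'y': [2, 7]}
`b = a.copy()` → b = {'x': [6, 1], 'y': [2, 7]}
`b['z'] = [3, 2]` → b = {'x': [6, 1], 'y': [2, 7], 'z': [3, 2]}
`a['x'].append(180)` → a = {'x': [6, 1, 180], 'y': [2, 7]}; b = {'x': [6, 1, 180], 'y': [2, 7], 'z': [3, 2]}
`print(a)` → prints {'x': [6, 1, 180], 'y': [2, 7]}
`print(b)` → prints {'x': [6, 1, 180], 'y': [2, 7], 'z': [3, 2]}

Answer:
{'x': [6, 1, 180], 'y': [2, 7]}
{'x': [6, 1, 180], 'y': [2, 7], 'z': [3, 2]}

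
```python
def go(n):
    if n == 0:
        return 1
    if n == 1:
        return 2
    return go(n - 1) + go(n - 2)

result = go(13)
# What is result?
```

Build up from base cases: go(0)=1, go(1)=2, go(2)=3, go(3)=5, go(4)=8, go(5)=13, go(6)=21, ..., go(13)=610

Answer: 610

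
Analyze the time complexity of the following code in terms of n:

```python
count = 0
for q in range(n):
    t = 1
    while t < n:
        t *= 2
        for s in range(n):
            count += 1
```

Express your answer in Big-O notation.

Each loop level contributes: n × log n × n. Multiplying the contributions gives O(n^2 log n).

Answer: O(n^2 log n)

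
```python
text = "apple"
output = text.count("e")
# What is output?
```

Trace:
`text = "apple"` → text = 'apple'
`output = text.count("e")` → output = 1
So output = 1

Answer: 1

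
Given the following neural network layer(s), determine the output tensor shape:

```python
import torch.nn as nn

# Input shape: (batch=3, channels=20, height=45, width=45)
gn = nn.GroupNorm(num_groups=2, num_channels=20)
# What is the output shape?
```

Input: (3, 20, 45, 45) -> Output: (3, 20, 45, 45)

Answer: (3, 20, 45, 45)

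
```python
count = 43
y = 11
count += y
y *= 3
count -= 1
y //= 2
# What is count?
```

Trace:
`count = 43` → count = 43
`y = 11` → y = 11
`count += y` → count = 54
`y *= 3` → y = 33
`count -= 1` → count = 53
`y //= 2` → y = 16
So count = 53

Answer: 53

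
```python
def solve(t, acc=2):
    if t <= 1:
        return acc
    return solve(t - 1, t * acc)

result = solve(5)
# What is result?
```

Accumulator trace (n, acc): (5, 2) -> (4, 10) -> (3, 40) -> (2, 120) -> (1, 240) -> return 240

Answer: 240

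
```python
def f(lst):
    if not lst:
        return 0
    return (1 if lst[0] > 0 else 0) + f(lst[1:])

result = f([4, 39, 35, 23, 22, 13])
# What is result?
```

Count of positive elements in [4, 39, 35, 23, 22, 13] = 6

Answer: 6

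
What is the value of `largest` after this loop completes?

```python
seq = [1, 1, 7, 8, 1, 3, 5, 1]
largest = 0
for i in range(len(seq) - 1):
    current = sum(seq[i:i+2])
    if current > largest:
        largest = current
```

Max sum of 2-element window in [1, 1, 7, 8, 1, 3, 5, 1]
`largest` takes the values: 0 → 2 → 8 → 15

Answer: 15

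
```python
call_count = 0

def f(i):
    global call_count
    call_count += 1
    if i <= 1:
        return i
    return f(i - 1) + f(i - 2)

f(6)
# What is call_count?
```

Calls(i) = 1 + Calls(i-1) + Calls(i-2); Calls(0)=Calls(1)=1. For i=6 this gives 25.

Answer: 25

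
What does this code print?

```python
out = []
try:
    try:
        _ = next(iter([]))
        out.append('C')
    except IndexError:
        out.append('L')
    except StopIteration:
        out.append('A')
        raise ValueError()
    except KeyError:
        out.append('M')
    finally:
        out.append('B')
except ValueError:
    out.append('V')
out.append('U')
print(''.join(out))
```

Execution trace: 'A' (inner except StopIteration) → 'B' (inner finally) → 'V' (outer except ValueError) → 'U' (after the try/except). Output: ABVU

Answer: ABVU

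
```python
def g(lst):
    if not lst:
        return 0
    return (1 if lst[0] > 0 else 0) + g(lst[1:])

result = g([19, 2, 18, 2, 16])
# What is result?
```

Count of positive elements in [19, 2, 18, 2, 16] = 5

Answer: 5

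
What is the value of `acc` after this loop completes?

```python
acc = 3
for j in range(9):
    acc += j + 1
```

Start at 3, add 1 to 9 = 48
`acc` takes the values: 3 → 4 → 6 → 9 → 13 → 18 → 24 → 31 → 39 → 48

Answer: 48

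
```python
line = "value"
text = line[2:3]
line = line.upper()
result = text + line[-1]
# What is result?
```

Trace:
`line = "value"` → line = 'value'
`text = line[2:3]` → text = 'l'
`line = line.upper()` → line = 'VALUE'
`result = text + line[-1]` → result = 'lE'
So result = 'lE'

Answer: 'lE'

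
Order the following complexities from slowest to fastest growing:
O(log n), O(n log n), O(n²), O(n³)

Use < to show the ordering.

Ordered by growth rate: O(log n) < O(n log n) < O(n²) < O(n³)

Answer: O(log n) < O(n log n) < O(n²) < O(n³)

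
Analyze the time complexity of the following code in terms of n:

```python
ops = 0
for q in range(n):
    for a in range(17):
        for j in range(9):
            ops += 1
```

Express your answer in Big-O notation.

Each loop level contributes: n × 1 × 1. Multiplying the contributions gives O(n).

Answer: O(n)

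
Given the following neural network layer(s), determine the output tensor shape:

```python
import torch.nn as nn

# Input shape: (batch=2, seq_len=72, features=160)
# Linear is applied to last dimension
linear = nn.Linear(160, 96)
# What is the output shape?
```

Input: (2, 72, 160) -> Output: (2, 72, 96)

Answer: (2, 72, 96)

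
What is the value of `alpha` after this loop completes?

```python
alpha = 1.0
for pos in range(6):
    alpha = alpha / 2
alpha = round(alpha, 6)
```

Halving LR 6 times: 1 / 2^6
`alpha` takes the values: 1.0 → 0.5 → 0.25 → 0.125 → 0.0625 → 0.03125 → 0.015625

Answer: 0.015625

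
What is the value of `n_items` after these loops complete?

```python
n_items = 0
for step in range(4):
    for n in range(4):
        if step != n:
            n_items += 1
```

4² - 4 (exclude diagonal)
`n_items` takes the values: 0 → 1 → 2 → 3 → 4 → 5 → 6 → 7 → 8 → 9 → 10 → 11 → 12

Answer: 12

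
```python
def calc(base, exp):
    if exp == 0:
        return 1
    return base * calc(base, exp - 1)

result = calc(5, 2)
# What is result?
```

calc(5, 2) = 5 * 5 = 25

Answer: 25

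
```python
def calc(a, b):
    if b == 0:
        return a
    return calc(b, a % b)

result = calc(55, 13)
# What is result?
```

calc(55, 13) -> calc(13, 3) -> calc(3, 1) -> calc(1, 0) -> 1

Answer: 1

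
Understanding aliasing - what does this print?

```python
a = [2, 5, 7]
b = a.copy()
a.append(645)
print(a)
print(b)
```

Key concept: list.copy() creates independent copy.
Step by step:
`a = [2, 5, 7]` → a = [2, 5, 7]
`b = a.copy()` → b = [2, 5, 7]
`a.append(645)` → a = [2, 5, 7, 645]
`print(a)` → prints [2, 5, 7, 645]
`print(b)` → prints [2, 5, 7]

Answer:
[2, 5, 7, 645]
[2, 5, 7]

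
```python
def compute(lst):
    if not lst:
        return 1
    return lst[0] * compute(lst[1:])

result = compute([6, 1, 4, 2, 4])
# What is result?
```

Product over [6, 1, 4, 2, 4] = 6 * 1 * 4 * 2 * 4 = 192

Answer: 192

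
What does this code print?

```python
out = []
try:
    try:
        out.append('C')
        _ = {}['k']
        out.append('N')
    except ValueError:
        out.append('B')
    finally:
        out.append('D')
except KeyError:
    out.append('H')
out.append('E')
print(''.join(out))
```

Execution trace: 'C' (try body) → 'D' (finally) → 'H' (outer except KeyError) → 'E' (after the try/except). Output: CDHE

Answer: CDHE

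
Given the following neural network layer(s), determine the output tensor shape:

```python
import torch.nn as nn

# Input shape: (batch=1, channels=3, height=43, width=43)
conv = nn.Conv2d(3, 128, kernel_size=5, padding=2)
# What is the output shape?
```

Input: (1, 3, 43, 43) -> Output: (1, 128, 43, 43)

Answer: (1, 128, 43, 43)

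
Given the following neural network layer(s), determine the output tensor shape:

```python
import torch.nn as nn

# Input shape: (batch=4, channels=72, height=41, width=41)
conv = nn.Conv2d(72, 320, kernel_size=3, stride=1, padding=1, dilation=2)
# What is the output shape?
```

Input: (4, 72, 41, 41) -> Output: (4, 320, 39, 39)

Answer: (4, 320, 39, 39)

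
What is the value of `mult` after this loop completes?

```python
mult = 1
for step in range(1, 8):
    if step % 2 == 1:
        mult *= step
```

Product of odd numbers 1 to 7
`mult` takes the values: 1 → 3 → 15 → 105

Answer: 105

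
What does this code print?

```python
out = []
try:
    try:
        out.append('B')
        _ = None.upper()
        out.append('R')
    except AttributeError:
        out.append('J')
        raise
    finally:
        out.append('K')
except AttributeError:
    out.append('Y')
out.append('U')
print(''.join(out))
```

Execution trace: 'B' (inner try body) → 'J' (inner except AttributeError) → 'K' (inner finally) → 'Y' (outer except AttributeError) → 'U' (after the try/except). Output: BJKYU

Answer: BJKYU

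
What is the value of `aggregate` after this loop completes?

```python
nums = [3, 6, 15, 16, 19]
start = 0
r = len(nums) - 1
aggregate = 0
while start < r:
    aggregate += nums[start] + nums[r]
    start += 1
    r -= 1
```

Sum of pairs from ends
`aggregate` takes the values: 0 → 22 → 44

Answer: 44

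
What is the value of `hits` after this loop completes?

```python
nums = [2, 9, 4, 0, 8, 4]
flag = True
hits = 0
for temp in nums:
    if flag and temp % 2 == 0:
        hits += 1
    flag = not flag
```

Count even values at even positions
`hits` takes the values: 0 → 1 → 2 → 3

Answer: 3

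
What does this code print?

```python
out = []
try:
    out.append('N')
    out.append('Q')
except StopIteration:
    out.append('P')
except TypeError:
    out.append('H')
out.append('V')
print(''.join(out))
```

Execution trace: 'N' (try body) → 'Q' (try body, no exception) → 'V' (after the try/except). Output: NQV

Answer: NQV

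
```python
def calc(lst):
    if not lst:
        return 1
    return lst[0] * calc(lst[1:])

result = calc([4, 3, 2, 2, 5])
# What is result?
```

Product over [4, 3, 2, 2, 5] = 4 * 3 * 2 * 2 * 5 = 240

Answer: 240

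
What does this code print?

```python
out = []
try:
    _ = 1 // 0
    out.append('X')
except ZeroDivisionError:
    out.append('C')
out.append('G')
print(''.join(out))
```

Execution trace: 'C' (except ZeroDivisionError) → 'G' (after the try/except). Output: CG

Answer: CG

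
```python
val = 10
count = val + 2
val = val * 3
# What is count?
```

Trace:
`val = 10` → val = 10
`count = val + 2` → count = 12
`val = val * 3` → val = 30
So count = 12

Answer: 12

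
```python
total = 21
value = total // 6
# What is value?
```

Trace:
`total = 21` → total = 21
`value = total // 6` → value = 3
So value = 3

Answer: 3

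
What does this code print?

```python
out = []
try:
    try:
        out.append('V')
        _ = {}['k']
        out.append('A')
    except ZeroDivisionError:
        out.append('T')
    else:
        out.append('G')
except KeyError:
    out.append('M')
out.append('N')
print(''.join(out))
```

Execution trace: 'V' (try body) → 'M' (outer except KeyError) → 'N' (after the try/except). Output: VMN

Answer: VMN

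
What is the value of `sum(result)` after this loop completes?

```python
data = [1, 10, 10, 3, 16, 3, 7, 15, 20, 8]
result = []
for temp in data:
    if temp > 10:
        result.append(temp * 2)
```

Sum of doubled values > 10
`result` takes the values: [] → [32] → [32, 30] → [32, 30, 40]
So `sum(result)` = 102

Answer: 102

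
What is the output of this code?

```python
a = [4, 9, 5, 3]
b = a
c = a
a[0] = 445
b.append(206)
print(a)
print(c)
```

Key concept: multiple aliases.
Step by step:
`a = [4, 9, 5, 3]` → a = [4, 9, 5, 3]
`b = a` → b = [4, 9, 5, 3] (same object as a)
`c = a` → c = [4, 9, 5, 3] (same object as a, b)
`a[0] = 445` → a = [445, 9, 5, 3] (same object as b, c); b = [445, 9, 5, 3] (same object as a, c); c = [445, 9, 5, 3] (same object as a, b)
`b.append(206)` → a = [445, 9, 5, 3, 206] (same object as b, c); b = [445, 9, 5, 3, 206] (same object as a, c); c = [445, 9, 5, 3, 206] (same object as a, b)
`print(a)` → prints [445, 9, 5, 3, 206]
`print(c)` → prints [445, 9, 5, 3, 206]

Answer:
[445, 9, 5, 3, 206]
[445, 9, 5, 3, 206]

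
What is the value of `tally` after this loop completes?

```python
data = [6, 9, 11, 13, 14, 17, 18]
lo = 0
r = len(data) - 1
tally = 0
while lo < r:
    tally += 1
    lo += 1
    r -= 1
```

Iterations until pointers meet (list length 7)
`tally` takes the values: 0 → 1 → 2 → 3

Answer: 3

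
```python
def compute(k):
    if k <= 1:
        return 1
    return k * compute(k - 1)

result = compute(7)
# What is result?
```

compute(7) = 7 * 6 * 5 * 4 * 3 * 2 * 1 = 5040

Answer: 5040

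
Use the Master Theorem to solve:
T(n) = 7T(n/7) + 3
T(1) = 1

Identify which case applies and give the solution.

a=7, b=7, f(n)=3. log_7(7) = 1. Since c=0 < 1, Case 1 applies: T(n) = Θ(n^log_b(a)) = O(n).

Answer: O(n) - Case 1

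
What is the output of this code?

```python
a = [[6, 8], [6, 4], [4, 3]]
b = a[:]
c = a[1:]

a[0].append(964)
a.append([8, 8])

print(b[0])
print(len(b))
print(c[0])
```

Key concept: slice with nested mutation.
Step by step:
`a = [[6, 8], [6, 4], [4, 3]]` → a = [[6, 8], [6, 4], [4, 3]]
`b = a[:]` → b = [[6, 8], [6, 4], [4, 3]]
`c = a[1:]` → c = [[6, 4], [4, 3]]
`a[0].append(964)` → a = [[6, 8, 964], [6, 4], [4, 3]]; b = [[6, 8, 964], [6, 4], [4, 3]]
`a.append([8, 8])` → a = [[6, 8, 964], [6, 4], [4, 3], [8, 8]]
`print(b[0])` → prints [6, 8, 964]
`print(len(b))` → prints 3
`print(c[0])` → prints [6, 4]

Answer:
[6, 8, 964]
3
[6, 4]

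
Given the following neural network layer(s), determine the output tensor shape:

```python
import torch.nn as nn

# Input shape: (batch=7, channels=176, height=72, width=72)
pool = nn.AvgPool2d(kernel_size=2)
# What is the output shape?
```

Input: (7, 176, 72, 72) -> Output: (7, 176, 36, 36)

Answer: (7, 176, 36, 36)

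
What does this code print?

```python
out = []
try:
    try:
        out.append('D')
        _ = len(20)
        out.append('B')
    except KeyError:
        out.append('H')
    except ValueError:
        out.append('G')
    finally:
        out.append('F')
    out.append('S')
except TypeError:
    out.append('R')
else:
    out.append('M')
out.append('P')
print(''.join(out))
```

Execution trace: 'D' (inner try body) → 'F' (inner finally) → 'R' (except TypeError) → 'P' (after the try/except). Output: DFRP

Answer: DFRP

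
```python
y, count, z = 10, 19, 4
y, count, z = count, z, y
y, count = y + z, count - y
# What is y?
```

Trace:
`y, count, z = 10, 19, 4` → y = 10; count = 19; z = 4
`y, count, z = count, z, y` → y = 19; count = 4; z = 10
`y, count = y + z, count - y` → y = 29; count = -15
So y = 29

Answer: 29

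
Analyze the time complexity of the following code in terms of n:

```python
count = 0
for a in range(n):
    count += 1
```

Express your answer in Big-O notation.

Each loop level contributes: n. Multiplying the contributions gives O(n).

Answer: O(n)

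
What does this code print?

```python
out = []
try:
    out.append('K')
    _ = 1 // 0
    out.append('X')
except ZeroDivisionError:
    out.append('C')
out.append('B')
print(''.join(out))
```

Execution trace: 'K' (try body) → 'C' (except ZeroDivisionError) → 'B' (after the try/except). Output: KCB

Answer: KCB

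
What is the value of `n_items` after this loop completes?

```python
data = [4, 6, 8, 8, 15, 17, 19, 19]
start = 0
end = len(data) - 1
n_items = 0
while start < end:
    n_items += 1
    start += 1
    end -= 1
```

Iterations until pointers meet (list length 8)
`n_items` takes the values: 0 → 1 → 2 → 3 → 4

Answer: 4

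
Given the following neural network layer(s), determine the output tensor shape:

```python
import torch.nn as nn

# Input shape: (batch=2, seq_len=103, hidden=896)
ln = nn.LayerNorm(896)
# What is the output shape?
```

Input: (2, 103, 896) -> Output: (2, 103, 896)

Answer: (2, 103, 896)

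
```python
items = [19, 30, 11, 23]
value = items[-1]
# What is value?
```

Trace:
`items = [19, 30, 11, 23]` → items = [19, 30, 11, 23]
`value = items[-1]` → value = 23
So value = 23

Answer: 23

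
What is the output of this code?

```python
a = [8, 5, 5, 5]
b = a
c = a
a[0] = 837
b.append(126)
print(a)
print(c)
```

Key concept: multiple aliases.
Step by step:
`a = [8, 5, 5, 5]` → a = [8, 5, 5, 5]
`b = a` → b = [8, 5, 5, 5] (same object as a)
`c = a` → c = [8, 5, 5, 5] (same object as a, b)
`a[0] = 837` → a = [837, 5, 5, 5] (same object as b, c); b = [837, 5, 5, 5] (same object as a, c); c = [837, 5, 5, 5] (same object as a, b)
`b.append(126)` → a = [837, 5, 5, 5, 126] (same object as b, c); b = [837, 5, 5, 5, 126] (same object as a, c); c = [837, 5, 5, 5, 126] (same object as a, b)
`print(a)` → prints [837, 5, 5, 5, 126]
`print(c)` → prints [837, 5, 5, 5, 126]

Answer:
[837, 5, 5, 5, 126]
[837, 5, 5, 5, 126]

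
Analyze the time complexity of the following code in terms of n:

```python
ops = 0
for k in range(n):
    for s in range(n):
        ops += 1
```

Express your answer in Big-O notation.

Each loop level contributes: n × n. Multiplying the contributions gives O(n^2).

Answer: O(n^2)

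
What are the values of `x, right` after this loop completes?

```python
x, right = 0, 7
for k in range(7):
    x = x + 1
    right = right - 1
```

x goes 0→7, right goes 7→0
`x, right` takes the values: (0, 7) → (1, 7) → (1, 6) → (2, 6) → (2, 5) → (3, 5) → (3, 4) → (4, 4) → (4, 3) → (5, 3) → (5, 2) → (6, 2) → (6, 1) → (7, 1) → (7, 0)

Answer: 7, 0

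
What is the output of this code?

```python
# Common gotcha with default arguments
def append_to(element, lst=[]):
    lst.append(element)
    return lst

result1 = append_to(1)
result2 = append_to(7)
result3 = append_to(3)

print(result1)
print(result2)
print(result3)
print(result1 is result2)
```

Key concept: mutable default argument gotcha.
Step by step:
`result1 = append_to(1)` → result1 = [1]
`result2 = append_to(7)` → result1 = [1, 7] (same object as result2); result2 = [1, 7] (same object as result1)
`result3 = append_to(3)` → result1 = [1, 7, 3] (same object as result2, result3); result2 = [1, 7, 3] (same object as result1, result3); result3 = [1, 7, 3] (same object as result1, result2)
`print(result1)` → prints [1, 7, 3]
`print(result2)` → prints [1, 7, 3]
`print(result3)` → prints [1, 7, 3]
`print(result1 is result2)` → prints True

Answer:
[1, 7, 3]
[1, 7, 3]
[1, 7, 3]
True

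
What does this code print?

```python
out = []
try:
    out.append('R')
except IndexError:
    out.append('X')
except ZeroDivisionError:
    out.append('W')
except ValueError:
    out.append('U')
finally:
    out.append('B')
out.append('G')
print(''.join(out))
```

Execution trace: 'R' (try body, no exception) → 'B' (finally) → 'G' (after the try/except). Output: RBG

Answer: RBG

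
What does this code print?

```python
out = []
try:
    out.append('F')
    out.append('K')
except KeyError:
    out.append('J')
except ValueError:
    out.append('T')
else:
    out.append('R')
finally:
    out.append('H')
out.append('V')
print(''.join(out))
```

Execution trace: 'F' (try body) → 'K' (try body, no exception) → 'R' (else) → 'H' (finally) → 'V' (after the try/except). Output: FKRHV

Answer: FKRHV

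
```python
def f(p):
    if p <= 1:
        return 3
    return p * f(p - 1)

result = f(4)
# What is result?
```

f(4) = 4 * 3 * 2 * 3 = 72

Answer: 72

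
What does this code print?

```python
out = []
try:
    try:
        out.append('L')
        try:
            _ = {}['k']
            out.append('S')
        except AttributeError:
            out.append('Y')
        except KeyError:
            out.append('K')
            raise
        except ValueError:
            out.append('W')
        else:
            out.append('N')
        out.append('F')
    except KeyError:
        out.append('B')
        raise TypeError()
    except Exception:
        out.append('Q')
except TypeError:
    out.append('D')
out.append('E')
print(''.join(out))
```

Execution trace: 'L' (try body) → 'K' (inner except KeyError) → 'B' (except KeyError) → 'D' (outer except TypeError) → 'E' (after the try/except). Output: LKBDE

Answer: LKBDE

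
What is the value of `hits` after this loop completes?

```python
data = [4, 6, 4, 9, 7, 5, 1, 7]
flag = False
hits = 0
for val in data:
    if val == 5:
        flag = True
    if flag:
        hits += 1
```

Count elements after first 5 in [4, 6, 4, 9, 7, 5, 1, 7]
`hits` takes the values: 0 → 1 → 2 → 3

Answer: 3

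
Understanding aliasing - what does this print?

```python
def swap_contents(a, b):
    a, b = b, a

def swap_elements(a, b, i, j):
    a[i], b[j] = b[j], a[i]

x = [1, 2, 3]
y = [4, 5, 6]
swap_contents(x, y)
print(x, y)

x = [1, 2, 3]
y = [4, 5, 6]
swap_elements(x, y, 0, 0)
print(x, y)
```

Key concept: parameter rebinding vs mutation.
Step by step:
`x = [1, 2, 3]` → x = [1, 2, 3]
`y = [4, 5, 6]` → y = [4, 5, 6]
`swap_contents(x, y)` → no visible change to tracked variables
`print(x, y)` → prints [1, 2, 3] [4, 5, 6]
`x = [1, 2, 3]` → x = [1, 2, 3]
`y = [4, 5, 6]` → y = [4, 5, 6]
`swap_elements(x, y, 0, 0)` → x = [4, 2, 3]; y = [1, 5, 6]
`print(x, y)` → prints [4, 2, 3] [1, 5, 6]

Answer:
[1, 2, 3] [4, 5, 6]
[4, 2, 3] [1, 5, 6]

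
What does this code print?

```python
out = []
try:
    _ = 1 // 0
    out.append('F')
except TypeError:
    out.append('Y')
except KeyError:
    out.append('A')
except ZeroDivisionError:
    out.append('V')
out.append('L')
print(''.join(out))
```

Execution trace: 'V' (except ZeroDivisionError) → 'L' (after the try/except). Output: VL

Answer: VL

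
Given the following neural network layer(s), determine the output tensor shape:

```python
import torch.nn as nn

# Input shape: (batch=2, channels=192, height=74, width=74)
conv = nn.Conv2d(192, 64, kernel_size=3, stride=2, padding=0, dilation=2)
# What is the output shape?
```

Input: (2, 192, 74, 74) -> Output: (2, 64, 35, 35)

Answer: (2, 64, 35, 35)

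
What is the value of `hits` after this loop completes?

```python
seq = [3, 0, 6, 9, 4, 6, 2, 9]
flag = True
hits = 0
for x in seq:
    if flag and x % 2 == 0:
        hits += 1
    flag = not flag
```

Count even values at even positions
`hits` takes the values: 0 → 1 → 2 → 3

Answer: 3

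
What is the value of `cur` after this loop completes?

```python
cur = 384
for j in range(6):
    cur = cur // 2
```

Halve 6 times: 384 // 2^6 = 6
`cur` takes the values: 384 → 192 → 96 → 48 → 24 → 12 → 6

Answer: 6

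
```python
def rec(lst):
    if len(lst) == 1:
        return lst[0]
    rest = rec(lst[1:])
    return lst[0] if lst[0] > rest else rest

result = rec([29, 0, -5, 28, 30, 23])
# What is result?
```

Recursive max over [29, 0, -5, 28, 30, 23] = 30

Answer: 30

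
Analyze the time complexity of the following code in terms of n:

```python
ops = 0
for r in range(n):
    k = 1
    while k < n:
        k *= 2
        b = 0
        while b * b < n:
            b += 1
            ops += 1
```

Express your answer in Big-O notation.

Each loop level contributes: n × log n × √n. Multiplying the contributions gives O(n√n log n).

Answer: O(n√n log n)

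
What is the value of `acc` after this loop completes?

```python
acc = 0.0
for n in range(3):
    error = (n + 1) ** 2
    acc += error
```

Sum of squared losses 1² + 2² + ... + 3²
`acc` takes the values: 0.0 → 1.0 → 5.0 → 14.0

Answer: 14.0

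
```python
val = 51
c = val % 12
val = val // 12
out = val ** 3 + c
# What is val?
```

Trace:
`val = 51` → val = 51
`c = val % 12` → c = 3
`val = val // 12` → val = 4
`out = val ** 3 + c` → out = 67
So val = 4

Answer: 4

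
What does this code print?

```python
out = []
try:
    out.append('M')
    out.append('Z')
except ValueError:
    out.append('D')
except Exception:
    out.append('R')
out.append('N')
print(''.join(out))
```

Execution trace: 'M' (try body) → 'Z' (try body, no exception) → 'N' (after the try/except). Output: MZN

Answer: MZN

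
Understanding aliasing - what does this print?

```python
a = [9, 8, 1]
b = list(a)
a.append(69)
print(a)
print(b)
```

Key concept: list() constructor creates copy.
Step by step:
`a = [9, 8, 1]` → a = [9, 8, 1]
`b = list(a)` → b = [9, 8, 1]
`a.append(69)` → a = [9, 8, 1, 69]
`print(a)` → prints [9, 8, 1, 69]
`print(b)` → prints [9, 8, 1]

Answer:
[9, 8, 1, 69]
[9, 8, 1]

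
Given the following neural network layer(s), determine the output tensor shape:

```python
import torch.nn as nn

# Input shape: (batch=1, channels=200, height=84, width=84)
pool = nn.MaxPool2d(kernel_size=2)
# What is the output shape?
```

Input: (1, 200, 84, 84) -> Output: (1, 200, 42, 42)

Answer: (1, 200, 42, 42)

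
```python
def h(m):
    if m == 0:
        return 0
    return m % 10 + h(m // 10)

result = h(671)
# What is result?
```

Sum of digits of 671: 1 + 7 + 6 = 14

Answer: 14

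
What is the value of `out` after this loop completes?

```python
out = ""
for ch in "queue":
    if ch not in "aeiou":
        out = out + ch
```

Remove vowels from 'queue'
`out` takes the values: "" → "q"

Answer: "q"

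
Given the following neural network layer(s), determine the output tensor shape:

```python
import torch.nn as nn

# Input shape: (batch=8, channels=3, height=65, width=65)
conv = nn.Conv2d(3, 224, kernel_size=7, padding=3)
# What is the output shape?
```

Input: (8, 3, 65, 65) -> Output: (8, 224, 65, 65)

Answer: (8, 224, 65, 65)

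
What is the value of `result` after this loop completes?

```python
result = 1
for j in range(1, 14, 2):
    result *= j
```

Product of 1, 3, 5, ... up to 13
`result` takes the values: 1 → 3 → 15 → 105 → 945 → 10395 → 135135

Answer: 135135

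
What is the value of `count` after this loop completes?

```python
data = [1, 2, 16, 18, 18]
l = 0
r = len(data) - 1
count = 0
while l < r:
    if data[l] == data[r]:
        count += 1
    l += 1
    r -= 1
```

Count matching pairs from ends
`count` takes the values: 0

Answer: 0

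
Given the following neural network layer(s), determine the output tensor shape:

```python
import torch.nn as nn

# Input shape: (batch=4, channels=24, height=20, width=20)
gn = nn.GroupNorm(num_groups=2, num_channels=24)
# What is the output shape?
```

Input: (4, 24, 20, 20) -> Output: (4, 24, 20, 20)

Answer: (4, 24, 20, 20)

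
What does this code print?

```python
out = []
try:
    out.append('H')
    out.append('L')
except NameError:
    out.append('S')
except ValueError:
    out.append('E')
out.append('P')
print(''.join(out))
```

Execution trace: 'H' (try body) → 'L' (try body, no exception) → 'P' (after the try/except). Output: HLP

Answer: HLP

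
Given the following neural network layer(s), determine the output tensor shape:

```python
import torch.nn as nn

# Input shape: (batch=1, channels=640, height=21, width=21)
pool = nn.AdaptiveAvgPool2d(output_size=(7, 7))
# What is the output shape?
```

Input: (1, 640, 21, 21) -> Output: (1, 640, 7, 7)

Answer: (1, 640, 7, 7)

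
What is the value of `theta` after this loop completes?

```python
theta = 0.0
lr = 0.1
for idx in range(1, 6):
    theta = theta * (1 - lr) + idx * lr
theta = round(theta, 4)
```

Moving average with lr=0.1
`theta` takes the values: 0.0 → 0.1 → 0.29 → 0.561 → 0.9049 → 1.31441 → 1.3144

Answer: 1.3144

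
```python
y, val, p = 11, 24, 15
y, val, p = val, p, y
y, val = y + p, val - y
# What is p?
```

Trace:
`y, val, p = 11, 24, 15` → y = 11; val = 24; p = 15
`y, val, p = val, p, y` → y = 24; val = 15; p = 11
`y, val = y + p, val - y` → y = 35; val = -9
So p = 11

Answer: 11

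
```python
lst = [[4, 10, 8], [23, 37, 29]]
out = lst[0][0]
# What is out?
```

Trace:
`lst = [[4, 10, 8], [23, 37, 29]]` → lst = [[4, 10, 8], [23, 37, 29]]
`out = lst[0][0]` → out = 4
So out = 4

Answer: 4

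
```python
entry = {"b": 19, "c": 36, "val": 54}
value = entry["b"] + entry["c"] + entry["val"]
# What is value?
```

Trace:
`entry = {"b": 19, "c": 36, "val": 54}` → entry = {'b': 19, 'c': 36, 'val': 54}
`value = entry["b"] + entry["c"] + entry["val"]` → value = 109
So value = 109

Answer: 109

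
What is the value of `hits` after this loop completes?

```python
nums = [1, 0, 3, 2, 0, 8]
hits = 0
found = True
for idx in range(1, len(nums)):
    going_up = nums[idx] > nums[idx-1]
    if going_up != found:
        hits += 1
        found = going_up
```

Count direction changes in [1, 0, 3, 2, 0, 8]
`hits` takes the values: 0 → 1 → 2 → 3 → 4

Answer: 4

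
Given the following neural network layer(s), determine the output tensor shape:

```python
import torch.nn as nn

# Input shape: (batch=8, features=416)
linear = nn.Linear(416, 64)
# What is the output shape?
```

Input: (8, 416) -> Output: (8, 64)

Answer: (8, 64)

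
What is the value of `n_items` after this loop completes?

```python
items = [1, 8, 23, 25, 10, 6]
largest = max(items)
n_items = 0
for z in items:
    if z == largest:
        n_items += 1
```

Count of max value 25 in [1, 8, 23, 25, 10, 6]
`n_items` takes the values: 0 → 1

Answer: 1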